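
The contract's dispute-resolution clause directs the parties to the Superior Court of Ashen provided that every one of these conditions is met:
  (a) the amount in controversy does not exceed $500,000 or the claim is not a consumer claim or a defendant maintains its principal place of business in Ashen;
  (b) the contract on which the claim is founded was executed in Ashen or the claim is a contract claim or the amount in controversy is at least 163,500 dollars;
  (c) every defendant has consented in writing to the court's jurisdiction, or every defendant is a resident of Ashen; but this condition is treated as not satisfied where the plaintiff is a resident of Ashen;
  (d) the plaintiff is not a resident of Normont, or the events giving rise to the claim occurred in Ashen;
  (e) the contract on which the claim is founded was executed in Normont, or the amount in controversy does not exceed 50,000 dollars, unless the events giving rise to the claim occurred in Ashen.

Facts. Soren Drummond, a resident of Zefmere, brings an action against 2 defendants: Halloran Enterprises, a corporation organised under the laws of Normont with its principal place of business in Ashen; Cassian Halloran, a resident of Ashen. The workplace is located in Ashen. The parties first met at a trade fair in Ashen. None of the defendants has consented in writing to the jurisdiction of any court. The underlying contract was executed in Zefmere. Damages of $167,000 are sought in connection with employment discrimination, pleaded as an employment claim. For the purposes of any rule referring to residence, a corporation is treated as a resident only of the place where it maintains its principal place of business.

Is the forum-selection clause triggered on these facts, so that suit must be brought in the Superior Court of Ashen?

The Superior Court of Ashen:
  (a) The amount in controversy is $167,000, within the $500,000 ceiling, so this disjunct is met. Condition met.
  (b) The amount in controversy is 167,000 dollars, which meets the $163,500 floor — that alternative is enough. Met.
  (c) The defendants reside as follows — Halloran Enterprises in Ashen, Cassian Halloran in Ashen — all in Ashen — that alternative is enough. And the carve-out is inapplicable — the plaintiff resides in Zefmere, not Ashen. Met.
  (d) The plaintiff resides in Zefmere, which is not Normont, so this disjunct is met. Met.
  (e) The contract was executed in Zefmere, not Normont; the amount in controversy is USD 167,000, above the $50,000 ceiling — no alternative holds. However, the operative events occurred in Ashen, so the 'unless' proviso supplies this condition. Condition met.
  → Forum clause is triggered.

Yes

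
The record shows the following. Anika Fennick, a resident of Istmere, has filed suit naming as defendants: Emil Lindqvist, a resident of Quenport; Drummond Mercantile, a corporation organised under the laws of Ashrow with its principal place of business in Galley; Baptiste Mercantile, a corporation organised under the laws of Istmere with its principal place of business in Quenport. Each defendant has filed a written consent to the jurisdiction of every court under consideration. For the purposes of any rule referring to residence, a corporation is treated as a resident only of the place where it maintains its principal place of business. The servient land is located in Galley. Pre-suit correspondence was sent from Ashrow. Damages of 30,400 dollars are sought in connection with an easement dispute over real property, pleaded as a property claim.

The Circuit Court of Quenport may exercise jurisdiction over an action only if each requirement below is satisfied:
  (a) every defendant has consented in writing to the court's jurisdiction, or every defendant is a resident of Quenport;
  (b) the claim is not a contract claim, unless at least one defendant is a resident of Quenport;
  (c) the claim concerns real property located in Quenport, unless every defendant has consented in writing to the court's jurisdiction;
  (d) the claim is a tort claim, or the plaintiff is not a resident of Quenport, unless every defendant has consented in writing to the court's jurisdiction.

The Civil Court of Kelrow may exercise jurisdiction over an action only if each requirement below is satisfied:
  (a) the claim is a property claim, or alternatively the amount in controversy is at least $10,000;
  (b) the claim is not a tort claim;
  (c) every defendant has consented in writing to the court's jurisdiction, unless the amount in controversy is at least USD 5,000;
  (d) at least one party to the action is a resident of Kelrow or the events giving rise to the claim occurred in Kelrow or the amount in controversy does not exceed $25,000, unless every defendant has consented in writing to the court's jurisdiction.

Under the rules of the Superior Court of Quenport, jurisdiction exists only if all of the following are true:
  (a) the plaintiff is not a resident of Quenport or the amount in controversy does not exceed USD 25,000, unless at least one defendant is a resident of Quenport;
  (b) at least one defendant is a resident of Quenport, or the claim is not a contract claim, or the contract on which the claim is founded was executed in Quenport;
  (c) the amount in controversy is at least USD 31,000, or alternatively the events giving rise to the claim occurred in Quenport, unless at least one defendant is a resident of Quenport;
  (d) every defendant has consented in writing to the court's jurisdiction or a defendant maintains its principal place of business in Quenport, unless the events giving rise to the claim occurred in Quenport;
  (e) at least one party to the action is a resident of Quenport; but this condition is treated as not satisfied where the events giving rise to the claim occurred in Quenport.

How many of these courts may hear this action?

3

The Circuit Court of Quenport:
  (a) Every defendant has filed written consent, which satisfies one of the alternatives. Condition met.
  (b) The claim is a property claim, not a contract claim. Met.
  (c) The property lies in Galley, not Quenport. The proviso rescues it, though: every defendant has filed written consent. Met.
  (d) The plaintiff resides in Istmere, which is not Quenport, so one alternative holds. Met.
  → Every requirement is satisfied — jurisdiction.
The Civil Court of Kelrow:
  (a) The claim is a property claim, which satisfies one of the alternatives. Satisfied.
  (b) The claim is a property claim, not a tort claim. Condition met.
  (c) Every defendant has filed written consent. Condition met.
  (d) No party resides in Kelrow; the operative events occurred in Galley, not Kelrow; the amount in controversy is USD 30,400, above the USD 25,000 ceiling — every alternative fails. But every defendant has filed written consent, and the 'unless' clause therefore excuses the requirement. Met.
  → Every requirement is satisfied — jurisdiction.
The Superior Court of Quenport:
  (a) The plaintiff resides in Istmere, which is not Quenport — that alternative is enough. Satisfied.
  (b) Emil Lindqvist resides in Quenport, so one alternative holds. Met.
  (c) The amount in controversy is 30,400 dollars, below the $31,000 floor; the operative events occurred in Galley, not Quenport — every alternative fails. However, Emil Lindqvist resides in Quenport, so the 'unless' proviso supplies this condition. Met.
  (d) Every defendant has filed written consent — that alternative is enough. Condition met.
  (e) Emil Lindqvist resides in Quenport. The carve-out does not apply: the operative events occurred in Galley, not Quenport. Satisfied.
  → The court has jurisdiction.
Courts with jurisdiction: the Circuit Court of Quenport, the Civil Court of Kelrow, the Superior Court of Quenport — 3 in total.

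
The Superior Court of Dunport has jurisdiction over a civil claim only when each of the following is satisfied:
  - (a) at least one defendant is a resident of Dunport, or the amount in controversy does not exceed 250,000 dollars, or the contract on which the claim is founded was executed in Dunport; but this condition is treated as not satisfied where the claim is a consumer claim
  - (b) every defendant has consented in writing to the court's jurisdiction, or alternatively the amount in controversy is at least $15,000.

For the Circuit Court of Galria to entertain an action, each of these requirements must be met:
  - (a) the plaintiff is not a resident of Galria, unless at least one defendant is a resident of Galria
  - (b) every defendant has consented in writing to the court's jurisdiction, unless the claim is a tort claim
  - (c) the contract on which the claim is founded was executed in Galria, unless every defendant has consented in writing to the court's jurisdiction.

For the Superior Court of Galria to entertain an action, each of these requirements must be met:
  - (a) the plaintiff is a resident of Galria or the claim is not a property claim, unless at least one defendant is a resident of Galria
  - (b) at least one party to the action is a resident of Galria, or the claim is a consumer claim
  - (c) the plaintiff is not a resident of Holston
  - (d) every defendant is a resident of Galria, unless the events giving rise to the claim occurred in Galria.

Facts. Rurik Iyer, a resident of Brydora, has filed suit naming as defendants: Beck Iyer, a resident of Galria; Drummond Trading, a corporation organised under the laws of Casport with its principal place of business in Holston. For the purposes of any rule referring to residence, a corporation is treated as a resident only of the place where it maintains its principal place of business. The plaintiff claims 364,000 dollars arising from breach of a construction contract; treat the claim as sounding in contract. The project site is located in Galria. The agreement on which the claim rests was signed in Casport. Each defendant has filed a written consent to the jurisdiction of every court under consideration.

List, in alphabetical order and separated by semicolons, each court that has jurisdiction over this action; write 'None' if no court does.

the Circuit Court of Galria; the Superior Court of Galria

The Superior Court of Dunport:
  (a) No defendant resides in Dunport (they reside in Galria, Holston); the amount in controversy is USD 364,000, above the USD 250,000 ceiling; the contract was executed in Casport, not Dunport — no alternative holds. Fails.
  (b) Every defendant has filed written consent, so one alternative holds. Met.
  → Not every requirement is met — no jurisdiction.
The Circuit Court of Galria:
  (a) The plaintiff resides in Brydora, which is not Galria. Condition met.
  (b) Every defendant has filed written consent. Met.
  (c) The contract was executed in Casport, not Galria. But every defendant has filed written consent, and the 'unless' clause therefore excuses the requirement. Satisfied.
  → All conditions met; jurisdiction exists.
The Superior Court of Galria:
  (a) The claim is a contract claim, not a property claim, so one alternative holds. Met.
  (b) Beck Iyer resides in Galria, so one alternative holds. Condition met.
  (c) The plaintiff resides in Brydora, which is not Holston. Condition met.
  (d) The defendants reside as follows — Beck Iyer in Galria, Drummond Trading in Holston — not all in Galria. But the operative events occurred in Galria, and the 'unless' clause therefore excuses the requirement. Satisfied.
  → All conditions met; jurisdiction exists.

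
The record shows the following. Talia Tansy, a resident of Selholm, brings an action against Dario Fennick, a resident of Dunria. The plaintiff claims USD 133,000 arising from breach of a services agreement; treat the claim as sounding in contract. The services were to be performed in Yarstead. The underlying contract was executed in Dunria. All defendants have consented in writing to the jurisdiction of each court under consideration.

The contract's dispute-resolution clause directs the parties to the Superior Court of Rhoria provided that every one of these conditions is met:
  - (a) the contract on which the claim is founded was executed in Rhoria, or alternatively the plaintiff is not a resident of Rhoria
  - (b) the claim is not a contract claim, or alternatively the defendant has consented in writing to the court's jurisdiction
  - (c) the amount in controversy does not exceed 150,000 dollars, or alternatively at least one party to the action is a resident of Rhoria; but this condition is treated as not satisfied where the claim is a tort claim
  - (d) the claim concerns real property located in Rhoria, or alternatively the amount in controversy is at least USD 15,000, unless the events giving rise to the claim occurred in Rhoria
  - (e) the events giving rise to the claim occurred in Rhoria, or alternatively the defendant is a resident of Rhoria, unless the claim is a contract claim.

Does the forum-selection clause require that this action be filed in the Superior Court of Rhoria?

Yes

The Superior Court of Rhoria:
  (a) The plaintiff resides in Selholm, which is not Rhoria, which satisfies one of the alternatives. Satisfied.
  (b) Every defendant has filed written consent — that alternative is enough. Condition met.
  (c) The amount in controversy is 133,000 dollars, within the $150,000 ceiling — that alternative is enough. The carve-out does not apply: the claim is a contract claim, not a tort claim. Condition met.
  (d) The amount in controversy is USD 133,000, which meets the USD 15,000 floor, which satisfies one of the alternatives. Satisfied.
  (e) The operative events occurred in Yarstead, not Rhoria; the defendant resides in Dunria, not Rhoria — every alternative fails. But the claim is a contract claim, and the 'unless' clause therefore excuses the requirement. Condition met.
  → The clause applies.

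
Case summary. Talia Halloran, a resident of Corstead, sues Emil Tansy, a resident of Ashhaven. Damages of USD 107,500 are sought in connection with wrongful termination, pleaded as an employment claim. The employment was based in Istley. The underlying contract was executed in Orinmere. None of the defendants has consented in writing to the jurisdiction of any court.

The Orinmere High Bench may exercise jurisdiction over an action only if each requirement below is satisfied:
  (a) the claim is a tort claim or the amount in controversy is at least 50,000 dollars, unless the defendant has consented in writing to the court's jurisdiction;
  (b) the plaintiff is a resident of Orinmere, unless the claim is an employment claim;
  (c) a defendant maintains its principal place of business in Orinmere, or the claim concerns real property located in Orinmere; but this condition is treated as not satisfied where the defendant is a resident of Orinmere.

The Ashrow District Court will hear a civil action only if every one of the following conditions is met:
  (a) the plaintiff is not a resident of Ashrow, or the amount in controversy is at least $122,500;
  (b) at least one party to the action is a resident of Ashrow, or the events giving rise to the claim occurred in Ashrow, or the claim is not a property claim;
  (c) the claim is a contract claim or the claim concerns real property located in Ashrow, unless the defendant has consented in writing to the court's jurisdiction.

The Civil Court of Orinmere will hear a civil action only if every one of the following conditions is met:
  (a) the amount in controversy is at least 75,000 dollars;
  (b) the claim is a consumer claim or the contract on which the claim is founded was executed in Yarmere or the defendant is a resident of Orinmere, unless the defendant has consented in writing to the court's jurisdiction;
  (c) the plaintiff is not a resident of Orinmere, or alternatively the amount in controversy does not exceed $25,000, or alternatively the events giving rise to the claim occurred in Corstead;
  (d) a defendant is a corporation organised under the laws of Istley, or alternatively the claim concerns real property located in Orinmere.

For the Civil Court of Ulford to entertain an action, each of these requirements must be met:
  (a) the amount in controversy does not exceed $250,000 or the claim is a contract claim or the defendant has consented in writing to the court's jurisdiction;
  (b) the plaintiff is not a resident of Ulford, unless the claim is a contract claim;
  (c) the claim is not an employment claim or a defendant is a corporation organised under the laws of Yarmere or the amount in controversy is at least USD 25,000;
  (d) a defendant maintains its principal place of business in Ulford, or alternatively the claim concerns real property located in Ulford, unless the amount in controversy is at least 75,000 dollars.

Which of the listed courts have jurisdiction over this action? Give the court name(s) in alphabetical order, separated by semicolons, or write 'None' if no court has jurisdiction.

The Orinmere High Bench:
  (a) The amount in controversy is $107,500, which meets the 50,000 dollars floor — that alternative is enough. Condition met.
  (b) The plaintiff resides in Corstead, not Orinmere. The proviso rescues it, though: the claim is an employment claim. Met.
  (c) No defendant is a corporation; the claim does not concern real property — none of the alternatives is met. Fails.
  → No jurisdiction.
The Ashrow District Court:
  (a) The plaintiff resides in Corstead, which is not Ashrow — that alternative is enough. Satisfied.
  (b) The claim is an employment claim, not a property claim, which satisfies one of the alternatives. Met.
  (c) The claim is an employment claim, not a contract claim; the claim does not concern real property — none of the alternatives is met. And no such written consent has been filed, so the proviso does not save it. Not met.
  → No jurisdiction.
The Civil Court of Orinmere:
  (a) The amount in controversy is 107,500 dollars, which meets the 75,000 dollars floor. Met.
  (b) The claim is an employment claim, not a consumer claim; the contract was executed in Orinmere, not Yarmere; the defendant resides in Ashhaven, not Orinmere — every alternative fails. And no such written consent has been filed, so the proviso does not save it. Condition not met.
  (c) The plaintiff resides in Corstead, which is not Orinmere — that alternative is enough. Condition met.
  (d) No defendant is a corporation; the claim does not concern real property — none of the alternatives is met. Condition not met.
  → The court lacks jurisdiction.
The Civil Court of Ulford:
  (a) The amount in controversy is $107,500, within the 250,000 dollars ceiling, which satisfies one of the alternatives. Met.
  (b) The plaintiff resides in Corstead, which is not Ulford. Condition met.
  (c) The amount in controversy is 107,500 dollars, which meets the USD 25,000 floor, so this disjunct is met. Condition met.
  (d) No defendant is a corporation; the claim does not concern real property — every alternative fails. However, the amount in controversy is 107,500 dollars, which meets the $75,000 floor, so the 'unless' proviso supplies this condition. Met.
  → All conditions met; jurisdiction exists.

the Civil Court of Ulford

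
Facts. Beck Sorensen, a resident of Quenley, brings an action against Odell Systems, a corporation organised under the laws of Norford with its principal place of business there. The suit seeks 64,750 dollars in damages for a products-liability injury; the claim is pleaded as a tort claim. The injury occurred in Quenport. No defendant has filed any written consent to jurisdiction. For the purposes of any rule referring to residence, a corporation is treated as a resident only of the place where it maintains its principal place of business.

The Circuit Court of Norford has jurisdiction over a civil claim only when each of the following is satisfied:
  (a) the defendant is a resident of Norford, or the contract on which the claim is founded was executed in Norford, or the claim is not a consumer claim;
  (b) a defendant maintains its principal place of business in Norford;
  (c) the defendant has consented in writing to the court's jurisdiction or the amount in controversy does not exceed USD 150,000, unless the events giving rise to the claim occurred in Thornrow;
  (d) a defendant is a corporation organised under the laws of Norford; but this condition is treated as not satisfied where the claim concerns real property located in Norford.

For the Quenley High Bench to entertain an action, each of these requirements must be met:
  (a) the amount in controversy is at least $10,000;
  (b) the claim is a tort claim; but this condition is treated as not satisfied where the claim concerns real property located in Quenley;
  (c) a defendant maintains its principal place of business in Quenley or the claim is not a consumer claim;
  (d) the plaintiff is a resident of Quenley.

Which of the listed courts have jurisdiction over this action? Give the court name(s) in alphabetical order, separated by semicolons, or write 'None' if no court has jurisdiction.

the Circuit Court of Norford; the Quenley High Bench

The Circuit Court of Norford:
  (a) The defendant resides in Norford — that alternative is enough. Satisfied.
  (b) Odell Systems has its principal place of business in Norford. Condition met.
  (c) The amount in controversy is $64,750, within the $150,000 ceiling — that alternative is enough. Met.
  (d) Odell Systems is organised under the laws of Norford. The exception is not triggered, since the claim does not concern real property. Satisfied.
  → The court has jurisdiction.
The Quenley High Bench:
  (a) The amount in controversy is $64,750, which meets the 10,000 dollars floor. Met.
  (b) The claim is a tort claim. The exception is not triggered, since the claim does not concern real property. Condition met.
  (c) The claim is a tort claim, not a consumer claim, so one alternative holds. Met.
  (d) The plaintiff resides in Quenley. Condition met.
  → The court has jurisdiction.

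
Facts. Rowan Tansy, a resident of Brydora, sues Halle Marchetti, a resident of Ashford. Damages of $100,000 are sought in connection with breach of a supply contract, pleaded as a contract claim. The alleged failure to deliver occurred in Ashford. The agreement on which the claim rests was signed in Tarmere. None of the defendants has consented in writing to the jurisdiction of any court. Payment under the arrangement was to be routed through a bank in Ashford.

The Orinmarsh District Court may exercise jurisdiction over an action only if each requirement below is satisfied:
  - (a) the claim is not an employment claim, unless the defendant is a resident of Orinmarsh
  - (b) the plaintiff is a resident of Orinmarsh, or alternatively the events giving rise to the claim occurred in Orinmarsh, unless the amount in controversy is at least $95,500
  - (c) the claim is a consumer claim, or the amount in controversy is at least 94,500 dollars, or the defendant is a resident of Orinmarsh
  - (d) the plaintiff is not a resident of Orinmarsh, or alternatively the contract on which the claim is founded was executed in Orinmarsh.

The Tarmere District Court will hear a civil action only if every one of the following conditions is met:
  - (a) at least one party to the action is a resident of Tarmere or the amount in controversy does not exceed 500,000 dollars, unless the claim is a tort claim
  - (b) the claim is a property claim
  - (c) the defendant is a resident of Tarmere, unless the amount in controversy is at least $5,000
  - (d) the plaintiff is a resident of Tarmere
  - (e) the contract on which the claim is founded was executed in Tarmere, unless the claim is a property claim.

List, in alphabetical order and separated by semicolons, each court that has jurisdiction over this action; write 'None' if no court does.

The Orinmarsh District Court:
  (a) The claim is a contract claim, not an employment claim. Condition met.
  (b) The plaintiff resides in Brydora, not Orinmarsh; the operative events occurred in Ashford, not Orinmarsh — no alternative holds. But the amount in controversy is 100,000 dollars, which meets the 95,500 dollars floor, and the 'unless' clause therefore excuses the requirement. Satisfied.
  (c) The amount in controversy is 100,000 dollars, which meets the $94,500 floor, so this disjunct is met. Met.
  (d) The plaintiff resides in Brydora, which is not Orinmarsh — that alternative is enough. Condition met.
  → The court has jurisdiction.
The Tarmere District Court:
  (a) The amount in controversy is 100,000 dollars, within the $500,000 ceiling, so this disjunct is met. Satisfied.
  (b) The claim is a contract claim, not a property claim. Not met.
  (c) The defendant resides in Ashford, not Tarmere. The proviso rescues it, though: the amount in controversy is USD 100,000, which meets the USD 5,000 floor. Condition met.
  (d) The plaintiff resides in Brydora, not Tarmere. Not met.
  (e) The contract was executed in Tarmere. Met.
  → No jurisdiction.

the Orinmarsh District Court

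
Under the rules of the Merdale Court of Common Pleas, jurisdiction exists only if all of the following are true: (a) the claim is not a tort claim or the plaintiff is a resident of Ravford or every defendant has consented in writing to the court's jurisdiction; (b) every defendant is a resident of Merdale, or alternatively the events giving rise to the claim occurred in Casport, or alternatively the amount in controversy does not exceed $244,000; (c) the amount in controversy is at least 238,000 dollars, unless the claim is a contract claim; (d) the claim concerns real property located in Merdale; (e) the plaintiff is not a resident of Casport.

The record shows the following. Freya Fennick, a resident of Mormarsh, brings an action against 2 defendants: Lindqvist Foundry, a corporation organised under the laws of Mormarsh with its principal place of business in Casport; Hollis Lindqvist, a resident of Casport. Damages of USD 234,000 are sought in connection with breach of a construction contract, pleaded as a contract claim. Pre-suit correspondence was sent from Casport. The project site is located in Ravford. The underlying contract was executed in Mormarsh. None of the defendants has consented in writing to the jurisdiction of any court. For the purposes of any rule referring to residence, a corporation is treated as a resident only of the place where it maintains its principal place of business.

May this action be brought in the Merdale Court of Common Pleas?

The Merdale Court of Common Pleas:
  (a) The claim is a contract claim, not a tort claim — that alternative is enough. Met.
  (b) The amount in controversy is $234,000, within the $244,000 ceiling, so this disjunct is met. Condition met.
  (c) The amount in controversy is $234,000, below the 238,000 dollars floor. But the claim is a contract claim, and the 'unless' clause therefore excuses the requirement. Met.
  (d) The claim does not concern real property. Condition not met.
  (e) The plaintiff resides in Mormarsh, which is not Casport. Met.
  → At least one condition fails; no jurisdiction.

No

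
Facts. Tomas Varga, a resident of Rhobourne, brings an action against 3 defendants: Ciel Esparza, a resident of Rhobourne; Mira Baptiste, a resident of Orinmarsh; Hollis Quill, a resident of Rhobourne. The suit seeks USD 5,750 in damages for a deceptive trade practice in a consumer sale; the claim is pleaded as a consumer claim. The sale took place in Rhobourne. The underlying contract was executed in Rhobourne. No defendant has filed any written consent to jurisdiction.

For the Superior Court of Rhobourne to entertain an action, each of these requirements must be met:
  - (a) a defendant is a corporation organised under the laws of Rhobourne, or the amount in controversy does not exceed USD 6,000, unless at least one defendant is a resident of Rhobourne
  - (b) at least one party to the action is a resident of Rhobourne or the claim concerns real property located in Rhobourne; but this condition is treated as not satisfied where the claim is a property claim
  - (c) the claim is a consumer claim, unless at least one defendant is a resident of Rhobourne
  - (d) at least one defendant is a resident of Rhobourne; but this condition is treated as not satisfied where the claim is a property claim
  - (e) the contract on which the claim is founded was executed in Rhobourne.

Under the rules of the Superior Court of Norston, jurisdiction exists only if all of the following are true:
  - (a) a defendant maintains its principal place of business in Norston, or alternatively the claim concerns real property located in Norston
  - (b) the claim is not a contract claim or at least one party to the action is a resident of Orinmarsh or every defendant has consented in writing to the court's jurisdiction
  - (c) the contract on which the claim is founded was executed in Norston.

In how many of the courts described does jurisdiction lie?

1

The Superior Court of Rhobourne:
  (a) The amount in controversy is 5,750 dollars, within the $6,000 ceiling, so this disjunct is met. Met.
  (b) Tomas Varga resides in Rhobourne, which satisfies one of the alternatives. The carve-out does not apply: the claim is a consumer claim, not a property claim. Satisfied.
  (c) The claim is a consumer claim. Met.
  (d) Ciel Esparza resides in Rhobourne. And the carve-out is inapplicable — the claim is a consumer claim, not a property claim. Condition met.
  (e) The contract was executed in Rhobourne. Met.
  → Every requirement is satisfied — jurisdiction.
The Superior Court of Norston:
  (a) No defendant is a corporation; the claim does not concern real property — no alternative holds. Not met.
  (b) The claim is a consumer claim, not a contract claim, so this disjunct is met. Met.
  (c) The contract was executed in Rhobourne, not Norston. Fails.
  → The court lacks jurisdiction.
Courts with jurisdiction: the Superior Court of Rhobourne — 1 in total.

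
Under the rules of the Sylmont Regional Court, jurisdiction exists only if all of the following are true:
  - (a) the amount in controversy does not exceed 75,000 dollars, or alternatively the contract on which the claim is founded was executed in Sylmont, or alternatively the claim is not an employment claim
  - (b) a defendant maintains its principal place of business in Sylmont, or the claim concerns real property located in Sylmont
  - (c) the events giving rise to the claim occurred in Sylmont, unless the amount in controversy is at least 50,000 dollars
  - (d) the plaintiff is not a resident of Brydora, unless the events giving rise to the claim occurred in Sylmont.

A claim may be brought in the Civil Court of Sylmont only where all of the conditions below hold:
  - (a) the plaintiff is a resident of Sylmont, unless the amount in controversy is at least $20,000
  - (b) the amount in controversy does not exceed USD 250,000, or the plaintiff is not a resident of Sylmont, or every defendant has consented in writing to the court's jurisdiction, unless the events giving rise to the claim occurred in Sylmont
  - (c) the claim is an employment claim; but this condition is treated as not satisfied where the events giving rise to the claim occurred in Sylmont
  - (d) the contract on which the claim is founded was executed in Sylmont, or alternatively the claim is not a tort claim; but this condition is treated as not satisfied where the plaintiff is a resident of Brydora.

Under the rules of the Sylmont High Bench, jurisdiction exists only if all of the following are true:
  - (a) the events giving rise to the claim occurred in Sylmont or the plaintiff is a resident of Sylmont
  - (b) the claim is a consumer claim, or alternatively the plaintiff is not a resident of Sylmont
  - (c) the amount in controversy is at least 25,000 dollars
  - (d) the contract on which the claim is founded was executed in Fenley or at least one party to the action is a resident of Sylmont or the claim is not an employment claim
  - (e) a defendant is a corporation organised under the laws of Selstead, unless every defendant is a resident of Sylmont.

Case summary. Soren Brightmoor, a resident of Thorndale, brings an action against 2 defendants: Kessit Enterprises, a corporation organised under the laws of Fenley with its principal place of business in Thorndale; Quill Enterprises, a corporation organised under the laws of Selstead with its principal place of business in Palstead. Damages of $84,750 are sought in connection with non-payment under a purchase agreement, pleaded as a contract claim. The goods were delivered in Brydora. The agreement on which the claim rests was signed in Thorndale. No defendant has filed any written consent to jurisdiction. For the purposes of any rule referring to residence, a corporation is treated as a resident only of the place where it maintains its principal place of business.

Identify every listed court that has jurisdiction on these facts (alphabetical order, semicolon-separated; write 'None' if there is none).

The Sylmont Regional Court:
  (a) The claim is a contract claim, not an employment claim, so this disjunct is met. Condition met.
  (b) The corporate defendant(s) have their principal place of business in Palstead, Thorndale, not Sylmont; the claim does not concern real property — none of the alternatives is met. Condition not met.
  (c) The operative events occurred in Brydora, not Sylmont. The proviso rescues it, though: the amount in controversy is 84,750 dollars, which meets the $50,000 floor. Condition met.
  (d) The plaintiff resides in Thorndale, which is not Brydora. Satisfied.
  → No jurisdiction.
The Civil Court of Sylmont:
  (a) The plaintiff resides in Thorndale, not Sylmont. The proviso rescues it, though: the amount in controversy is USD 84,750, which meets the USD 20,000 floor. Condition met.
  (b) The amount in controversy is USD 84,750, within the $250,000 ceiling, so this disjunct is met. Condition met.
  (c) The claim is a contract claim, not an employment claim. Not satisfied.
  (d) The claim is a contract claim, not a tort claim, so one alternative holds. And the carve-out is inapplicable — the plaintiff resides in Thorndale, not Brydora. Satisfied.
  → No jurisdiction.
The Sylmont High Bench:
  (a) The operative events occurred in Brydora, not Sylmont; the plaintiff resides in Thorndale, not Sylmont — none of the alternatives is met. Condition not met.
  (b) The plaintiff resides in Thorndale, which is not Sylmont, so this disjunct is met. Condition met.
  (c) The amount in controversy is USD 84,750, which meets the 25,000 dollars floor. Satisfied.
  (d) The claim is a contract claim, not an employment claim, which satisfies one of the alternatives. Met.
  (e) Quill Enterprises is organised under the laws of Selstead. Met.
  → The court lacks jurisdiction.

None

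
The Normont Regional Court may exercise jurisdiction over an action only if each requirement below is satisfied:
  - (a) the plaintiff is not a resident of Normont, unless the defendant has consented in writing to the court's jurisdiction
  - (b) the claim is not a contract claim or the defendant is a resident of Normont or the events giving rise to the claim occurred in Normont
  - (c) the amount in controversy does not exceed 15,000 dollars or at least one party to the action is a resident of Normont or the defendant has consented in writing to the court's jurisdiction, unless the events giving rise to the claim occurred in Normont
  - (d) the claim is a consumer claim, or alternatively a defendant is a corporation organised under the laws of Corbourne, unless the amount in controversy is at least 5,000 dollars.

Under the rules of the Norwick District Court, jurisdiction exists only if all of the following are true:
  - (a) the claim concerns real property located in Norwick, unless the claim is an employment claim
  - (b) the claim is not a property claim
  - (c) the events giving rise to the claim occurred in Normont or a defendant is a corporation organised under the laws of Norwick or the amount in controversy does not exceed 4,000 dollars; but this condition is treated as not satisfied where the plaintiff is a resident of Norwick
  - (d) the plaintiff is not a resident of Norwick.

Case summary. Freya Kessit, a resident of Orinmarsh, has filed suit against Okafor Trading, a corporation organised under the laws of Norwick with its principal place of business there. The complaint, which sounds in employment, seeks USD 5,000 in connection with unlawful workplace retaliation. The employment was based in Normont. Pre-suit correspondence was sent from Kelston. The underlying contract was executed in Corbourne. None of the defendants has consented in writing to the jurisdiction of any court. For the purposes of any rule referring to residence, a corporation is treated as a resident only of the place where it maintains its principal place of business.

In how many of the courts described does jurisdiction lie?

2

The Normont Regional Court:
  (a) The plaintiff resides in Orinmarsh, which is not Normont. Condition met.
  (b) The claim is an employment claim, not a contract claim, which satisfies one of the alternatives. Condition met.
  (c) The amount in controversy is 5,000 dollars, within the 15,000 dollars ceiling — that alternative is enough. Condition met.
  (d) The claim is an employment claim, not a consumer claim; the corporate defendant(s) are organised in Norwick, not Corbourne — no alternative holds. The proviso rescues it, though: the amount in controversy is $5,000, which meets the $5,000 floor. Condition met.
  → Every requirement is satisfied — jurisdiction.
The Norwick District Court:
  (a) The claim does not concern real property. The proviso rescues it, though: the claim is an employment claim. Condition met.
  (b) The claim is an employment claim, not a property claim. Satisfied.
  (c) The operative events occurred in Normont, which satisfies one of the alternatives. The carve-out does not apply: the plaintiff resides in Orinmarsh, not Norwick. Met.
  (d) The plaintiff resides in Orinmarsh, which is not Norwick. Condition met.
  → The court has jurisdiction.
Courts with jurisdiction: the Normont Regional Court, the Norwick District Court — 2 in total.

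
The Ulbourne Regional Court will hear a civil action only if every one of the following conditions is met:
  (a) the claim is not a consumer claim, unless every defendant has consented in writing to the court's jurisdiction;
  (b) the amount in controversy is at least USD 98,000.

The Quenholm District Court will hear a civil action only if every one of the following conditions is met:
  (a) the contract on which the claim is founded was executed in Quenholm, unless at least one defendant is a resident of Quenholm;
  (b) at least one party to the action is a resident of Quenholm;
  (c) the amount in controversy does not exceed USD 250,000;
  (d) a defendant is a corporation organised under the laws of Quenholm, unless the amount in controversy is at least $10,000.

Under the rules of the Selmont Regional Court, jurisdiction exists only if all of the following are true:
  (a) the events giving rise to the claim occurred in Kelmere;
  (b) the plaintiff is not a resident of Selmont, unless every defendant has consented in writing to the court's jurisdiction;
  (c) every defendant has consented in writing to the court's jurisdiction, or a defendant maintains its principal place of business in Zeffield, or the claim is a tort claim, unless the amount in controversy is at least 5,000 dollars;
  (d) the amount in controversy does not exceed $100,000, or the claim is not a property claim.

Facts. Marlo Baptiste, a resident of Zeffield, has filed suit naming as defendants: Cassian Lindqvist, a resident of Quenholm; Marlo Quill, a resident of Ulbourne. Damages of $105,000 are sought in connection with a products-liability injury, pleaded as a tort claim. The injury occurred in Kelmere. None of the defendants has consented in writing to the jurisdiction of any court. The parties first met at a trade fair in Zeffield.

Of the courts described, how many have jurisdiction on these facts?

The Ulbourne Regional Court:
  (a) The claim is a tort claim, not a consumer claim. Met.
  (b) The amount in controversy is 105,000 dollars, which meets the USD 98,000 floor. Satisfied.
  → The court has jurisdiction.
The Quenholm District Court:
  (a) No contract (and hence no place of execution) is alleged. The proviso rescues it, though: Cassian Lindqvist resides in Quenholm. Satisfied.
  (b) Cassian Lindqvist resides in Quenholm. Condition met.
  (c) The amount in controversy is 105,000 dollars, within the $250,000 ceiling. Satisfied.
  (d) No defendant is a corporation. However, the amount in controversy is 105,000 dollars, which meets the USD 10,000 floor, so the 'unless' proviso supplies this condition. Condition met.
  → Every requirement is satisfied — jurisdiction.
The Selmont Regional Court:
  (a) The operative events occurred in Kelmere. Satisfied.
  (b) The plaintiff resides in Zeffield, which is not Selmont. Met.
  (c) The claim is a tort claim, so one alternative holds. Met.
  (d) The claim is a tort claim, not a property claim, so this disjunct is met. Met.
  → Jurisdiction lies.
Courts with jurisdiction: the Ulbourne Regional Court, the Quenholm District Court, the Selmont Regional Court — 3 in total.

3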